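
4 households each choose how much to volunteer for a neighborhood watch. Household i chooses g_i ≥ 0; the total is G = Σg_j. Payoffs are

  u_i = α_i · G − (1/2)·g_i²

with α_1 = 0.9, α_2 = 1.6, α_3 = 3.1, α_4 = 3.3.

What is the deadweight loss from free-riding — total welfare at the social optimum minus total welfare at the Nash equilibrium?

Household i's FOC: ∂u_i/∂g_i = α_i − g_i = 0, so g_i* = α_i.
NE contributions = (0.9, 1.6, 3.1, 3.3); G = 8.9.
W^NE = (Σα)·G − ½Σα_i² = 8.9² − ½·23.87 = 67.275.
Planner sets g_i = Σα_j = 8.9 for every i, so G^SO = 4·8.9 = 35.6.
W^SO = (Σα)·G^SO − ½·4·(Σα)² = (4/2)·8.9² = 158.42.
Deadweight loss = W^SO − W^NE = 91.145.

91.145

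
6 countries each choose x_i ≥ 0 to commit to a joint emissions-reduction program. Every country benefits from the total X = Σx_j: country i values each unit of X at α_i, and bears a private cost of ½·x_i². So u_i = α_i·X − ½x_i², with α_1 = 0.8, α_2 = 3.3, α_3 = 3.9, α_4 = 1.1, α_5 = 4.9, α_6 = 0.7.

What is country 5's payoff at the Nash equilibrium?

Country i's FOC: ∂u_i/∂x_i = α_i − x_i = 0, so x_i* = α_i.
NE contributions = (0.8, 3.3, 3.9, 1.1, 4.9, 0.7); X = 14.7.
u_5 = α_5·X − ½·(x_5)² = 4.9·14.7 − ½·4.9² = 60.025.

60.025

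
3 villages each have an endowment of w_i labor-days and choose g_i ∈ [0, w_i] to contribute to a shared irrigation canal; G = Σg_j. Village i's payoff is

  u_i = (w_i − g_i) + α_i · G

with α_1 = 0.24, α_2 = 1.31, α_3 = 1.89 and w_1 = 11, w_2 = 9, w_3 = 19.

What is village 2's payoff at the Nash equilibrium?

36.68

∂u_i/∂g_i = α_i − 1, so village i contributes w_i if α_i > 1, else 0.
α_i > 1 for i ∈ {2, 3}; NE contributions (0, 9, 19), G = 28.
u_2 = (9 − 9) + 1.31·28 = 36.68.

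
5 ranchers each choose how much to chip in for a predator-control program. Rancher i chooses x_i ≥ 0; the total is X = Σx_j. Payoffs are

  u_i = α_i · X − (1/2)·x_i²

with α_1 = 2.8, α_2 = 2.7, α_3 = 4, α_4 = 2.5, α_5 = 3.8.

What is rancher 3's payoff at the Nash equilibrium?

Rancher i's FOC: ∂u_i/∂x_i = α_i − x_i = 0, so x_i* = α_i.
NE contributions = (2.8, 2.7, 4, 2.5, 3.8); X = 15.8.
u_3 = α_3·X − ½·(x_3)² = 4·15.8 − ½·4² = 55.2.

55.2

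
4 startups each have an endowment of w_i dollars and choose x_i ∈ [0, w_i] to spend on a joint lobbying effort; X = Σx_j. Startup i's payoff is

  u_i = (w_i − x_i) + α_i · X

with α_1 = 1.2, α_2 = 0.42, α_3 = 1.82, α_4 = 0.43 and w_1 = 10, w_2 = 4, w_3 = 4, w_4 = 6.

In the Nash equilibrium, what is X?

∂u_i/∂x_i = α_i − 1, so startup i contributes w_i if α_i > 1, else 0.
α_i > 1 for i ∈ {1, 3}; NE contributions (10, 0, 4, 0), X = 14.

14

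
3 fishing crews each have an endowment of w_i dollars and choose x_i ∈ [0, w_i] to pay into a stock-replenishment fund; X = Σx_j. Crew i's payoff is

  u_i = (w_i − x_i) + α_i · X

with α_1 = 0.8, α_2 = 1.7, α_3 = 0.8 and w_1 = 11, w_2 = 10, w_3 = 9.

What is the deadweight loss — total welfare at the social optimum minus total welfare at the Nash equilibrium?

46

∂u_i/∂x_i = α_i − 1, so crew i contributes w_i if α_i > 1, else 0.
α_i > 1 for i ∈ {2}; NE contributions (0, 10, 0), X = 10.
W^NE = Σw_i − X^NE + (Σα_i)·X^NE = 30 + 2.3·10 = 53.
Planner: ∂(Σu_j)/∂x_i = Σα_j − 1 = 2.3 > 0, so everyone contributes w_i; X^SO = 30, W^SO = 30 + 2.3·30 = 99.
Deadweight loss = 46.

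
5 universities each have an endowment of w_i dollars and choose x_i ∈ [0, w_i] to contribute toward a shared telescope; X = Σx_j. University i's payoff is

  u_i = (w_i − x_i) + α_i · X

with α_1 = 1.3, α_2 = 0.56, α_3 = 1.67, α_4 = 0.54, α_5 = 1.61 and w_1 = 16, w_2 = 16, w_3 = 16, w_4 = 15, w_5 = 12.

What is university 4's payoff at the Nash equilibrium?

38.76

∂u_i/∂x_i = α_i − 1, so university i contributes w_i if α_i > 1, else 0.
α_i > 1 for i ∈ {1, 3, 5}; NE contributions (16, 0, 16, 0, 12), X = 44.
u_4 = (15 − 0) + 0.54·44 = 38.76.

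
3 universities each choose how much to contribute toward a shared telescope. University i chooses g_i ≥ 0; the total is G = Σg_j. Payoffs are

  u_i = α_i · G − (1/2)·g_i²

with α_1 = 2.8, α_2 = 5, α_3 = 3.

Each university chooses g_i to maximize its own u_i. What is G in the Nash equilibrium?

10.8

University i's FOC: ∂u_i/∂g_i = α_i − g_i = 0, so g_i* = α_i.
NE contributions = (2.8, 5, 3); G = 10.8.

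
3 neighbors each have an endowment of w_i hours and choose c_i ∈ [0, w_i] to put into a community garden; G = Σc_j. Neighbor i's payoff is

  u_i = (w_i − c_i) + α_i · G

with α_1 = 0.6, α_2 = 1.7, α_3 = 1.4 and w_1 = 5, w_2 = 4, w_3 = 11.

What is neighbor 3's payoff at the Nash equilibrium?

21

∂u_i/∂c_i = α_i − 1, so neighbor i contributes w_i if α_i > 1, else 0.
α_i > 1 for i ∈ {2, 3}; NE contributions (0, 4, 11), G = 15.
u_3 = (11 − 11) + 1.4·15 = 21.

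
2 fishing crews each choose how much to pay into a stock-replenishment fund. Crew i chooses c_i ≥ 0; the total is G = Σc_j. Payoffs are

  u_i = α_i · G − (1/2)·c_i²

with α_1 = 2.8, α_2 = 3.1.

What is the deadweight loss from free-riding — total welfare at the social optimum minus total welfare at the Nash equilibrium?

Crew i's FOC: ∂u_i/∂c_i = α_i − c_i = 0, so c_i* = α_i.
NE contributions = (2.8, 3.1); G = 5.9.
W^NE = (Σα)·G − ½Σα_i² = 5.9² − ½·17.45 = 26.085.
Planner sets c_i = Σα_j = 5.9 for every i, so G^SO = 2·5.9 = 11.8.
W^SO = (Σα)·G^SO − ½·2·(Σα)² = (2/2)·5.9² = 34.81.
Deadweight loss = W^SO − W^NE = 8.725.

8.725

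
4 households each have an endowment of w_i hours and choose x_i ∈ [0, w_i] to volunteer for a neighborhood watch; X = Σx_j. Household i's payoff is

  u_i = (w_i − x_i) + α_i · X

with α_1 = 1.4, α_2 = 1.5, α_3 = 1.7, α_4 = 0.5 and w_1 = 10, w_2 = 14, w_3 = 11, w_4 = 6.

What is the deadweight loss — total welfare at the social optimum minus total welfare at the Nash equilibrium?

∂u_i/∂x_i = α_i − 1, so household i contributes w_i if α_i > 1, else 0.
α_i > 1 for i ∈ {1, 2, 3}; NE contributions (10, 14, 11, 0), X = 35.
W^NE = Σw_i − X^NE + (Σα_i)·X^NE = 41 + 4.1·35 = 184.5.
Planner: ∂(Σu_j)/∂x_i = Σα_j − 1 = 4.1 > 0, so everyone contributes w_i; X^SO = 41, W^SO = 41 + 4.1·41 = 209.1.
Deadweight loss = 24.6.

24.6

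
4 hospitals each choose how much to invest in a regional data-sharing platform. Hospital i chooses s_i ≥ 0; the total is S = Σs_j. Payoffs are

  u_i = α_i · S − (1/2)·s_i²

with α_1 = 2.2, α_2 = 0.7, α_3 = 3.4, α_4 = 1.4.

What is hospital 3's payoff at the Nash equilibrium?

Hospital i's FOC: ∂u_i/∂s_i = α_i − s_i = 0, so s_i* = α_i.
NE contributions = (2.2, 0.7, 3.4, 1.4); S = 7.7.
u_3 = α_3·S − ½·(s_3)² = 3.4·7.7 − ½·3.4² = 20.4.

20.4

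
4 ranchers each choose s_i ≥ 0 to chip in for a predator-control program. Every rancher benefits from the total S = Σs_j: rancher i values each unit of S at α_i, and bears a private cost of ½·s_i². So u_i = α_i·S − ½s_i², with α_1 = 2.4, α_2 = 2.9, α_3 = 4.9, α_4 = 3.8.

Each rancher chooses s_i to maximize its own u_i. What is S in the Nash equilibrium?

14

Rancher i's FOC: ∂u_i/∂s_i = α_i − s_i = 0, so s_i* = α_i.
NE contributions = (2.4, 2.9, 4.9, 3.8); S = 14.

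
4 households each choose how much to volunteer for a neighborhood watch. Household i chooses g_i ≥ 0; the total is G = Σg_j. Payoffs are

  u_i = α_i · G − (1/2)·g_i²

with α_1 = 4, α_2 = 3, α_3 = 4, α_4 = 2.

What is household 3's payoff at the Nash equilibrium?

44

Household i's FOC: ∂u_i/∂g_i = α_i − g_i = 0, so g_i* = α_i.
NE contributions = (4, 3, 4, 2); G = 13.
u_3 = α_3·G − ½·(g_3)² = 4·13 − ½·4² = 44.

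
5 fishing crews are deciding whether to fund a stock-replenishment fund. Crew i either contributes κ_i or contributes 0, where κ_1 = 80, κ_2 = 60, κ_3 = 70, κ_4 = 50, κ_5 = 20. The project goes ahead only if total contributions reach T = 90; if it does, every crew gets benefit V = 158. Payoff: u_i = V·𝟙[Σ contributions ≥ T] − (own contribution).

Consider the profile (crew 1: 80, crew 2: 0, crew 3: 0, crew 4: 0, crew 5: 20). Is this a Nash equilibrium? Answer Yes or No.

Yes

Total = 100 ≥ 90: provided.
Crew 1 (pledges 80, payoff 78): dropping to 0 → total 20, payoff 0. No gain.
Crew 2 (pledges 0, payoff 158): pledging 60 → total 160, payoff 98. No gain.
Crew 3 (pledges 0, payoff 158): pledging 70 → total 170, payoff 88. No gain.
Crew 4 (pledges 0, payoff 158): pledging 50 → total 150, payoff 108. No gain.
Crew 5 (pledges 20, payoff 138): dropping to 0 → total 80, payoff 0. No gain.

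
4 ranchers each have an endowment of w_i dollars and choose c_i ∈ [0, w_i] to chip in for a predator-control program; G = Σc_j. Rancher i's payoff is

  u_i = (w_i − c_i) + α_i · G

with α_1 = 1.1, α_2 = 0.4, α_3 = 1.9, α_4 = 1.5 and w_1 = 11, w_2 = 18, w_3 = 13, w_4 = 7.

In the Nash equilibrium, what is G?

∂u_i/∂c_i = α_i − 1, so rancher i contributes w_i if α_i > 1, else 0.
α_i > 1 for i ∈ {1, 3, 4}; NE contributions (11, 0, 13, 7), G = 31.

31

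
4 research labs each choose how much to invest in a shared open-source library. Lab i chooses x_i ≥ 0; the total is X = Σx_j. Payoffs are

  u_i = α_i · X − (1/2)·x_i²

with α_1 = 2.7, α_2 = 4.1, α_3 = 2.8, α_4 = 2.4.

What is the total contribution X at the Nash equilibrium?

12

Lab i's FOC: ∂u_i/∂x_i = α_i − x_i = 0, so x_i* = α_i.
NE contributions = (2.7, 4.1, 2.8, 2.4); X = 12.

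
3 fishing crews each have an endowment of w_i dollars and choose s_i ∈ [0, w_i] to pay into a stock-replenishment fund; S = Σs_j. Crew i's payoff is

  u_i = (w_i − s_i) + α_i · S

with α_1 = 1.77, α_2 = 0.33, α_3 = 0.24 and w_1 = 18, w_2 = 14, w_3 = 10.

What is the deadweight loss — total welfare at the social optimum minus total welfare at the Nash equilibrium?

32.16

∂u_i/∂s_i = α_i − 1, so crew i contributes w_i if α_i > 1, else 0.
α_i > 1 for i ∈ {1}; NE contributions (18, 0, 0), S = 18.
W^NE = Σw_i − S^NE + (Σα_i)·S^NE = 42 + 1.34·18 = 66.12.
Planner: ∂(Σu_j)/∂s_i = Σα_j − 1 = 1.34 > 0, so everyone contributes w_i; S^SO = 42, W^SO = 42 + 1.34·42 = 98.28.
Deadweight loss = 32.16.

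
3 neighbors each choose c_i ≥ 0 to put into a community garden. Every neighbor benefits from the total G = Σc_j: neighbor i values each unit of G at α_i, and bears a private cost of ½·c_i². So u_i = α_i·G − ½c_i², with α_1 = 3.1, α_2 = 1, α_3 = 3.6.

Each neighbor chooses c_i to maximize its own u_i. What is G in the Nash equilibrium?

Neighbor i's FOC: ∂u_i/∂c_i = α_i − c_i = 0, so c_i* = α_i.
NE contributions = (3.1, 1, 3.6); G = 7.7.

7.7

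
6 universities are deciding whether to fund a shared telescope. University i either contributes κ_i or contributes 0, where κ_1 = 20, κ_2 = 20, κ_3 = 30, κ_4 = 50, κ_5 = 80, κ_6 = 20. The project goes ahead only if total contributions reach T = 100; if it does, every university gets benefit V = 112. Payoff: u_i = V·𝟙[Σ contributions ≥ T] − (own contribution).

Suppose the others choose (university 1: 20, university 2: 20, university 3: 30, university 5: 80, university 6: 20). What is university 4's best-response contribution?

Others' total = 170 ≥ 100; contributing adds cost 50 for no extra benefit.
Best response: 0.

0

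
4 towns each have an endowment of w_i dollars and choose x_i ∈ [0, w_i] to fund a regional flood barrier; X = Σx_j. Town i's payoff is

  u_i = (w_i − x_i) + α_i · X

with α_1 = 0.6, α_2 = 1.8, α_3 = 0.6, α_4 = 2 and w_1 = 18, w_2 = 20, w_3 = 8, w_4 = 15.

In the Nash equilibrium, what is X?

35

∂u_i/∂x_i = α_i − 1, so town i contributes w_i if α_i > 1, else 0.
α_i > 1 for i ∈ {2, 4}; NE contributions (0, 20, 0, 15), X = 35.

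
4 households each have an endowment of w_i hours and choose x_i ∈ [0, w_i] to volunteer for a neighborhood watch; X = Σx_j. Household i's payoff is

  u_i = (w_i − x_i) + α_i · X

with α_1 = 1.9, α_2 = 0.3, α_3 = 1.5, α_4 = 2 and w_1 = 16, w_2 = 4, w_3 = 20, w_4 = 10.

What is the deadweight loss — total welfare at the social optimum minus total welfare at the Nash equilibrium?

18.8

∂u_i/∂x_i = α_i − 1, so household i contributes w_i if α_i > 1, else 0.
α_i > 1 for i ∈ {1, 3, 4}; NE contributions (16, 0, 20, 10), X = 46.
W^NE = Σw_i − X^NE + (Σα_i)·X^NE = 50 + 4.7·46 = 266.2.
Planner: ∂(Σu_j)/∂x_i = Σα_j − 1 = 4.7 > 0, so everyone contributes w_i; X^SO = 50, W^SO = 50 + 4.7·50 = 285.
Deadweight loss = 18.8.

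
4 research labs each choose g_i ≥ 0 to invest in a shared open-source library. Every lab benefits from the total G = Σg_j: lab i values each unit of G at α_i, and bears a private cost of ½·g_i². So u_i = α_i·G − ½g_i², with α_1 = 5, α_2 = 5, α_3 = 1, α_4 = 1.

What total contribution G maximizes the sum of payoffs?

Planner FOC: ∂(Σu_j)/∂g_i = (Σα_j) − g_i = 0, so g_i^SO = Σα_j = 12 for every i; G^SO = 48.

48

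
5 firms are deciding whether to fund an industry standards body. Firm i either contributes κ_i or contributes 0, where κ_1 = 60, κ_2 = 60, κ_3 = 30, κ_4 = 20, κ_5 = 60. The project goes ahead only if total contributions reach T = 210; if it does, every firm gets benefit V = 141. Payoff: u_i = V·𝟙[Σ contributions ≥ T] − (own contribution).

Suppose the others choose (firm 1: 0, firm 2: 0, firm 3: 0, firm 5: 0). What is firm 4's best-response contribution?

0

Others' total = 0. Even contributing 20 gives 20 < 210: no benefit either way.
Best response: 0.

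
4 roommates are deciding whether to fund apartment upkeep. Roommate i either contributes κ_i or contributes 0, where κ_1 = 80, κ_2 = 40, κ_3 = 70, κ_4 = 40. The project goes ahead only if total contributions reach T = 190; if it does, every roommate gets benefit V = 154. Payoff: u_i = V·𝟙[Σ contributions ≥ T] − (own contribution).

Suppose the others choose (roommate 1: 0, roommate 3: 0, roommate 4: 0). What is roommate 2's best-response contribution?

Others' total = 0. Even contributing 40 gives 40 < 190: no benefit either way.
Best response: 0.

0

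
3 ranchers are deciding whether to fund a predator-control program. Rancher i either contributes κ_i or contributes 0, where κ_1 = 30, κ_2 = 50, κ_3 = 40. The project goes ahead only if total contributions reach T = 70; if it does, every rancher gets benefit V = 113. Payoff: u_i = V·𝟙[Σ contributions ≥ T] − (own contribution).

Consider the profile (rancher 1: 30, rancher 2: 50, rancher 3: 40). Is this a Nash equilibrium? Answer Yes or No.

No

Total = 120 ≥ 70: provided.
Rancher 1 (pledges 30, payoff 83): dropping to 0 → total 90, payoff 113. Profitable deviation.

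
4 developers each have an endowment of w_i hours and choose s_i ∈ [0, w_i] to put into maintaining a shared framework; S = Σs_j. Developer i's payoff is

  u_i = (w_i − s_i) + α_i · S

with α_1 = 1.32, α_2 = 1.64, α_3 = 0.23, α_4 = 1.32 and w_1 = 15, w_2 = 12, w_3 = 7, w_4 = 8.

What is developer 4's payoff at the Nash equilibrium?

46.2

∂u_i/∂s_i = α_i − 1, so developer i contributes w_i if α_i > 1, else 0.
α_i > 1 for i ∈ {1, 2, 4}; NE contributions (15, 12, 0, 8), S = 35.
u_4 = (8 − 8) + 1.32·35 = 46.2.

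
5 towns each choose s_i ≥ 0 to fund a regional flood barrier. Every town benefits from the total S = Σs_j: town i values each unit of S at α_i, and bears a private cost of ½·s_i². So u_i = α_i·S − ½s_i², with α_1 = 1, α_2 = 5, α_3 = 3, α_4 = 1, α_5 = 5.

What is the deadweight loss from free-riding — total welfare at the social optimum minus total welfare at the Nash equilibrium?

368

Town i's FOC: ∂u_i/∂s_i = α_i − s_i = 0, so s_i* = α_i.
NE contributions = (1, 5, 3, 1, 5); S = 15.
W^NE = (Σα)·S − ½Σα_i² = 15² − ½·61 = 194.5.
Planner sets s_i = Σα_j = 15 for every i, so S^SO = 5·15 = 75.
W^SO = (Σα)·S^SO − ½·5·(Σα)² = (5/2)·15² = 562.5.
Deadweight loss = W^SO − W^NE = 368.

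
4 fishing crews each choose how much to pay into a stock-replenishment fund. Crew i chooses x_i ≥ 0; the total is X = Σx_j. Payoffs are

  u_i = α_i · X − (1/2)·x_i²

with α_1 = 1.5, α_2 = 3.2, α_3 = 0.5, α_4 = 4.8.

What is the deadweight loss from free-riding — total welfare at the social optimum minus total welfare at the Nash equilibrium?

117.89

Crew i's FOC: ∂u_i/∂x_i = α_i − x_i = 0, so x_i* = α_i.
NE contributions = (1.5, 3.2, 0.5, 4.8); X = 10.
W^NE = (Σα)·X − ½Σα_i² = 10² − ½·35.78 = 82.11.
Planner sets x_i = Σα_j = 10 for every i, so X^SO = 4·10 = 40.
W^SO = (Σα)·X^SO − ½·4·(Σα)² = (4/2)·10² = 200.
Deadweight loss = W^SO − W^NE = 117.89.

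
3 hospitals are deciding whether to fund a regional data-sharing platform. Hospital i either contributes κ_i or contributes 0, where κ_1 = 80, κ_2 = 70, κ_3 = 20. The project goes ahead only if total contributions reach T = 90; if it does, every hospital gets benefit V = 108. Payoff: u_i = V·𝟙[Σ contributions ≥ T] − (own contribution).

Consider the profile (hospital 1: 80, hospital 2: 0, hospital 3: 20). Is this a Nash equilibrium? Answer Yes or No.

Total = 100 ≥ 90: provided.
Hospital 1 (pledges 80, payoff 28): dropping to 0 → total 20, payoff 0. No gain.
Hospital 2 (pledges 0, payoff 108): pledging 70 → total 170, payoff 38. No gain.
Hospital 3 (pledges 20, payoff 88): dropping to 0 → total 80, payoff 0. No gain.

Yes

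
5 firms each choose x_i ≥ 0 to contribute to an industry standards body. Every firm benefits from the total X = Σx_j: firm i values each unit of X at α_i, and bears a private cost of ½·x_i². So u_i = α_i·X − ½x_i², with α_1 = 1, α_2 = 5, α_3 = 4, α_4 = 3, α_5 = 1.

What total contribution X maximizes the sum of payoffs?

70

Planner FOC: ∂(Σu_j)/∂x_i = (Σα_j) − x_i = 0, so x_i^SO = Σα_j = 14 for every i; X^SO = 70.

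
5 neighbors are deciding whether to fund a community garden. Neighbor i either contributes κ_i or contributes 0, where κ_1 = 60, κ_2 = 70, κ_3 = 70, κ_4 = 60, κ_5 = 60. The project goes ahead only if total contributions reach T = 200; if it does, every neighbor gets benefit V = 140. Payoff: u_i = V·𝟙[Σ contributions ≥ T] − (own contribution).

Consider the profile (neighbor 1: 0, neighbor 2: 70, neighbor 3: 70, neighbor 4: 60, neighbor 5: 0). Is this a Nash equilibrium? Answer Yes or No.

Yes

Total = 200 ≥ 200: provided.
Neighbor 1 (pledges 0, payoff 140): pledging 60 → total 260, payoff 80. No gain.
Neighbor 2 (pledges 70, payoff 70): dropping to 0 → total 130, payoff 0. No gain.
Neighbor 3 (pledges 70, payoff 70): dropping to 0 → total 130, payoff 0. No gain.
Neighbor 4 (pledges 60, payoff 80): dropping to 0 → total 140, payoff 0. No gain.
Neighbor 5 (pledges 0, payoff 140): pledging 60 → total 260, payoff 80. No gain.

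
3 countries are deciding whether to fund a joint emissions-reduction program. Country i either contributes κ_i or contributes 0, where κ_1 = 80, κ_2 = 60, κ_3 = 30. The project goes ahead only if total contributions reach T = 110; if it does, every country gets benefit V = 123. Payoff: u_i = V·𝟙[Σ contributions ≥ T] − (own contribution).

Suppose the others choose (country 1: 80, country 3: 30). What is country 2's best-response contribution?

Others' total = 110 ≥ 110; contributing adds cost 60 for no extra benefit.
Best response: 0.

0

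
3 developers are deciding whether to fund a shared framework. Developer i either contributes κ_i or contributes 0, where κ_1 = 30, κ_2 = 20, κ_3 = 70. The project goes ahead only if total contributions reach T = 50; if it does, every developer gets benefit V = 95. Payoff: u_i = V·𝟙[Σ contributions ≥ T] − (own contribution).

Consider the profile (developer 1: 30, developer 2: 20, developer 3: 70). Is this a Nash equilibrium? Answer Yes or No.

Total = 120 ≥ 50: provided.
Developer 1 (pledges 30, payoff 65): dropping to 0 → total 90, payoff 95. Profitable deviation.

No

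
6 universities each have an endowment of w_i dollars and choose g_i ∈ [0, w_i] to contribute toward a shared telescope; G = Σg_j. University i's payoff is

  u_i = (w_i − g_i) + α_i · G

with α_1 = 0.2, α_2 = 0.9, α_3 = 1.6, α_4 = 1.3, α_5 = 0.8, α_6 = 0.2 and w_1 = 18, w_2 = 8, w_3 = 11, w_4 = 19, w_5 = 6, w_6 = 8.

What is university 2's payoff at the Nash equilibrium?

∂u_i/∂g_i = α_i − 1, so university i contributes w_i if α_i > 1, else 0.
α_i > 1 for i ∈ {3, 4}; NE contributions (0, 0, 11, 19, 0, 0), G = 30.
u_2 = (8 − 0) + 0.9·30 = 35.

35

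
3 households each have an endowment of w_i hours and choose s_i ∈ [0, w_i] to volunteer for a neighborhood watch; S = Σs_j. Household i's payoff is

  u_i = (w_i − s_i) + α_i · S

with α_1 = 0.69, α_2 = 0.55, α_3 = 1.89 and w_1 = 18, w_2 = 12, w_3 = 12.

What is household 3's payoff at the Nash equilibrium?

∂u_i/∂s_i = α_i − 1, so household i contributes w_i if α_i > 1, else 0.
α_i > 1 for i ∈ {3}; NE contributions (0, 0, 12), S = 12.
u_3 = (12 − 12) + 1.89·12 = 22.68.

22.68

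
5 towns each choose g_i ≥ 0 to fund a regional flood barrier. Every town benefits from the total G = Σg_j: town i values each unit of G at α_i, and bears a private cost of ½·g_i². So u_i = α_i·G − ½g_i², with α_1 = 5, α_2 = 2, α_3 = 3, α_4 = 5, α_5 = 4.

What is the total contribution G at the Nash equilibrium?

Town i's FOC: ∂u_i/∂g_i = α_i − g_i = 0, so g_i* = α_i.
NE contributions = (5, 2, 3, 5, 4); G = 19.

19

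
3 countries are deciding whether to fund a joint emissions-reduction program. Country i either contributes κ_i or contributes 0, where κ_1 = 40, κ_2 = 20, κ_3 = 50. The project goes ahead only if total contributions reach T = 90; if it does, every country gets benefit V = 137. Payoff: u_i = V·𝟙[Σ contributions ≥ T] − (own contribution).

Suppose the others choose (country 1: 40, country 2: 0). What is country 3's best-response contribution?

Others' total = 40. Contributing 50 brings total to 90 ≥ 90: gain V − κ_3 = 87.
Best response: 50.

50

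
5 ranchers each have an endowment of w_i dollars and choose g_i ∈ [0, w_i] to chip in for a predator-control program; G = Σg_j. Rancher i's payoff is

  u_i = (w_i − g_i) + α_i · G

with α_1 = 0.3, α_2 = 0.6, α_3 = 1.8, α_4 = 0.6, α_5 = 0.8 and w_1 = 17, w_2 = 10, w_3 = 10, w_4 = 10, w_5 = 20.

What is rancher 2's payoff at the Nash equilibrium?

16

∂u_i/∂g_i = α_i − 1, so rancher i contributes w_i if α_i > 1, else 0.
α_i > 1 for i ∈ {3}; NE contributions (0, 0, 10, 0, 0), G = 10.
u_2 = (10 − 0) + 0.6·10 = 16.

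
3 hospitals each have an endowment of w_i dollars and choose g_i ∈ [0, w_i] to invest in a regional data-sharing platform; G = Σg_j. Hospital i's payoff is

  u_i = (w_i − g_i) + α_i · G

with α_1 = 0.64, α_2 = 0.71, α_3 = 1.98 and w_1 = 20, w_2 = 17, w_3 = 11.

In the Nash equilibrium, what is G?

11

∂u_i/∂g_i = α_i − 1, so hospital i contributes w_i if α_i > 1, else 0.
α_i > 1 for i ∈ {3}; NE contributions (0, 0, 11), G = 11.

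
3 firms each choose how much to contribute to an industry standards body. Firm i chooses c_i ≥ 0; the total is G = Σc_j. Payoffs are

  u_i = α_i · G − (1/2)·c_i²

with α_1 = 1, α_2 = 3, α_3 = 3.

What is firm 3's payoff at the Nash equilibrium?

Firm i's FOC: ∂u_i/∂c_i = α_i − c_i = 0, so c_i* = α_i.
NE contributions = (1, 3, 3); G = 7.
u_3 = α_3·G − ½·(c_3)² = 3·7 − ½·3² = 16.5.

16.5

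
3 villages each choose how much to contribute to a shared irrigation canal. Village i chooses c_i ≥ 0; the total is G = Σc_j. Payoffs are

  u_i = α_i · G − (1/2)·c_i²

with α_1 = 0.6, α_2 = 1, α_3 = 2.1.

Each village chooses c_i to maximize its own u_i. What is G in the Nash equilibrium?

3.7

Village i's FOC: ∂u_i/∂c_i = α_i − c_i = 0, so c_i* = α_i.
NE contributions = (0.6, 1, 2.1); G = 3.7.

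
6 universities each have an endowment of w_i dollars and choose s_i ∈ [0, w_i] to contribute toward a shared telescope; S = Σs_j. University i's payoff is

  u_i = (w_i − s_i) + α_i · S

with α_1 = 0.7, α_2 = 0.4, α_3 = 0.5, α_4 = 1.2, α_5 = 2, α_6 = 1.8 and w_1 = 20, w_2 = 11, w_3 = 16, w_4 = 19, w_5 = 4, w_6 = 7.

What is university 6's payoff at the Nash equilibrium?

54

∂u_i/∂s_i = α_i − 1, so university i contributes w_i if α_i > 1, else 0.
α_i > 1 for i ∈ {4, 5, 6}; NE contributions (0, 0, 0, 19, 4, 7), S = 30.
u_6 = (7 − 7) + 1.8·30 = 54.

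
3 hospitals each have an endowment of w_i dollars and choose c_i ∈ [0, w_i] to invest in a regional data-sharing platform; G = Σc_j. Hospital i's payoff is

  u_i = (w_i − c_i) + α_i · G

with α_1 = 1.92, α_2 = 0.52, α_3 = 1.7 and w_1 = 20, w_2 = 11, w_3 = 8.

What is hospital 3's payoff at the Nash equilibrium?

∂u_i/∂c_i = α_i − 1, so hospital i contributes w_i if α_i > 1, else 0.
α_i > 1 for i ∈ {1, 3}; NE contributions (20, 0, 8), G = 28.
u_3 = (8 − 8) + 1.7·28 = 47.6.

47.6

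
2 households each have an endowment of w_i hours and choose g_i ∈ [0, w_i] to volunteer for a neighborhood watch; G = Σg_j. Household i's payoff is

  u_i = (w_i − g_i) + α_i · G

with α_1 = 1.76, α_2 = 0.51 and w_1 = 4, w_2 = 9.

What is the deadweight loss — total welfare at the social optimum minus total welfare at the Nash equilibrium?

∂u_i/∂g_i = α_i − 1, so household i contributes w_i if α_i > 1, else 0.
α_i > 1 for i ∈ {1}; NE contributions (4, 0), G = 4.
W^NE = Σw_i − G^NE + (Σα_i)·G^NE = 13 + 1.27·4 = 18.08.
Planner: ∂(Σu_j)/∂g_i = Σα_j − 1 = 1.27 > 0, so everyone contributes w_i; G^SO = 13, W^SO = 13 + 1.27·13 = 29.51.
Deadweight loss = 11.43.

11.43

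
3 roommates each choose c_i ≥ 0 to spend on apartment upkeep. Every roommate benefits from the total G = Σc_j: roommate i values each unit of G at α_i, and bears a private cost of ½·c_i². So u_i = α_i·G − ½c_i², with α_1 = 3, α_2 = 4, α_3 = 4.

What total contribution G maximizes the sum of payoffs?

Planner FOC: ∂(Σu_j)/∂c_i = (Σα_j) − c_i = 0, so c_i^SO = Σα_j = 11 for every i; G^SO = 33.

33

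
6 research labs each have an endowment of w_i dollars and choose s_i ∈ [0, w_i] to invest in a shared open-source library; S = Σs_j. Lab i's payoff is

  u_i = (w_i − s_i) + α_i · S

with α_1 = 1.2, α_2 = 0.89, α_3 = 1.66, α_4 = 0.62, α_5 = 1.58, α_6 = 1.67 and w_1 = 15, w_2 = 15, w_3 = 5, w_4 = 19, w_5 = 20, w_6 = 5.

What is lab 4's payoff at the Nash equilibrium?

∂u_i/∂s_i = α_i − 1, so lab i contributes w_i if α_i > 1, else 0.
α_i > 1 for i ∈ {1, 3, 5, 6}; NE contributions (15, 0, 5, 0, 20, 5), S = 45.
u_4 = (19 − 0) + 0.62·45 = 46.9.

46.9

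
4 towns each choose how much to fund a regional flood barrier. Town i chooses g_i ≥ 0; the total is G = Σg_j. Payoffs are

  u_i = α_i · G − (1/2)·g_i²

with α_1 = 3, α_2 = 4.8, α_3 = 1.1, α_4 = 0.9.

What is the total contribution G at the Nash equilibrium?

9.8

Town i's FOC: ∂u_i/∂g_i = α_i − g_i = 0, so g_i* = α_i.
NE contributions = (3, 4.8, 1.1, 0.9); G = 9.8.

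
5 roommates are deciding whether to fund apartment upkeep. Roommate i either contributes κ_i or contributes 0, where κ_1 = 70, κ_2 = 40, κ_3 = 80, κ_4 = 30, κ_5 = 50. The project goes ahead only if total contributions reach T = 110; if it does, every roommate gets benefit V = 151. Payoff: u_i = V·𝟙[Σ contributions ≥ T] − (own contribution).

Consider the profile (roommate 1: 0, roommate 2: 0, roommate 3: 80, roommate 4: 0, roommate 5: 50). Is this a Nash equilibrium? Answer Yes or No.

Total = 130 ≥ 110: provided.
Roommate 1 (pledges 0, payoff 151): pledging 70 → total 200, payoff 81. No gain.
Roommate 2 (pledges 0, payoff 151): pledging 40 → total 170, payoff 111. No gain.
Roommate 3 (pledges 80, payoff 71): dropping to 0 → total 50, payoff 0. No gain.
Roommate 4 (pledges 0, payoff 151): pledging 30 → total 160, payoff 121. No gain.
Roommate 5 (pledges 50, payoff 101): dropping to 0 → total 80, payoff 0. No gain.

Yes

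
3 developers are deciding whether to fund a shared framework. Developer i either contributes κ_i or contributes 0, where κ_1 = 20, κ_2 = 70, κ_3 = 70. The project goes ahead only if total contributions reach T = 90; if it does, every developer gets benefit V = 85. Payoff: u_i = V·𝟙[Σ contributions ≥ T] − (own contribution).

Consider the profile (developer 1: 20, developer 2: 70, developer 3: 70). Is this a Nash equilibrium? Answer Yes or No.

No

Total = 160 ≥ 90: provided.
Developer 1 (pledges 20, payoff 65): dropping to 0 → total 140, payoff 85. Profitable deviation.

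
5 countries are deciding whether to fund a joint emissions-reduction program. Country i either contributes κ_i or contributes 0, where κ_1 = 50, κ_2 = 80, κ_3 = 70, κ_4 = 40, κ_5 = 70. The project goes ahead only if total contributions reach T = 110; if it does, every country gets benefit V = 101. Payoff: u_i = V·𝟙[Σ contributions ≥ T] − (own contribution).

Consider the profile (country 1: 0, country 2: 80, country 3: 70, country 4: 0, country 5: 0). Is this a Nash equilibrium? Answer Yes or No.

Total = 150 ≥ 110: provided.
Country 1 (pledges 0, payoff 101): pledging 50 → total 200, payoff 51. No gain.
Country 2 (pledges 80, payoff 21): dropping to 0 → total 70, payoff 0. No gain.
Country 3 (pledges 70, payoff 31): dropping to 0 → total 80, payoff 0. No gain.
Country 4 (pledges 0, payoff 101): pledging 40 → total 190, payoff 61. No gain.
Country 5 (pledges 0, payoff 101): pledging 70 → total 220, payoff 31. No gain.

Yes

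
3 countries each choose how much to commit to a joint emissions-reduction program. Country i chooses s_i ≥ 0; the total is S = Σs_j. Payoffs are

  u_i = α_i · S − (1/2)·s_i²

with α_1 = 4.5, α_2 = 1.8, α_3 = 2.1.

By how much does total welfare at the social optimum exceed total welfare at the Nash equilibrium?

49.23

Country i's FOC: ∂u_i/∂s_i = α_i − s_i = 0, so s_i* = α_i.
NE contributions = (4.5, 1.8, 2.1); S = 8.4.
W^NE = (Σα)·S − ½Σα_i² = 8.4² − ½·27.9 = 56.61.
Planner sets s_i = Σα_j = 8.4 for every i, so S^SO = 3·8.4 = 25.2.
W^SO = (Σα)·S^SO − ½·3·(Σα)² = (3/2)·8.4² = 105.84.
Deadweight loss = W^SO − W^NE = 49.23.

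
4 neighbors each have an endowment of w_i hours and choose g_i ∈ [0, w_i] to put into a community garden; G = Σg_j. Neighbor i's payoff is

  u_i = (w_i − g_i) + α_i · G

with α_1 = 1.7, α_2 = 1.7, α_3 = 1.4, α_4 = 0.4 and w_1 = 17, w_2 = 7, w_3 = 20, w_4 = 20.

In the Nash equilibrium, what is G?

44

∂u_i/∂g_i = α_i − 1, so neighbor i contributes w_i if α_i > 1, else 0.
α_i > 1 for i ∈ {1, 2, 3}; NE contributions (17, 7, 20, 0), G = 44.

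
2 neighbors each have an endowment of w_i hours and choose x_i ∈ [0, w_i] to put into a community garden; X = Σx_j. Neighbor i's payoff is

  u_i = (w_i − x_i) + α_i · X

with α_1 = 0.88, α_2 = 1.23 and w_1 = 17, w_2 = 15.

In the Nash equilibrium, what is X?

15

∂u_i/∂x_i = α_i − 1, so neighbor i contributes w_i if α_i > 1, else 0.
α_i > 1 for i ∈ {2}; NE contributions (0, 15), X = 15.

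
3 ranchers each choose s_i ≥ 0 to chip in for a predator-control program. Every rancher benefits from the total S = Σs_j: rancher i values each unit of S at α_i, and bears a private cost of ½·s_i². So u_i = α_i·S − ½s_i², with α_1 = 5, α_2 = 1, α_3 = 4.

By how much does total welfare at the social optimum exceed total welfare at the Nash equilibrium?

71

Rancher i's FOC: ∂u_i/∂s_i = α_i − s_i = 0, so s_i* = α_i.
NE contributions = (5, 1, 4); S = 10.
W^NE = (Σα)·S − ½Σα_i² = 10² − ½·42 = 79.
Planner sets s_i = Σα_j = 10 for every i, so S^SO = 3·10 = 30.
W^SO = (Σα)·S^SO − ½·3·(Σα)² = (3/2)·10² = 150.
Deadweight loss = W^SO − W^NE = 71.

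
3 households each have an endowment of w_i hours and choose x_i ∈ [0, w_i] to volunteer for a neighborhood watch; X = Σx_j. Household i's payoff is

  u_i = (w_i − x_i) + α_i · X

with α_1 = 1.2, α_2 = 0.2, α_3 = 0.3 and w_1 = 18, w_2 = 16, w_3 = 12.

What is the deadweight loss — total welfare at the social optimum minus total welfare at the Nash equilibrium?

19.6

∂u_i/∂x_i = α_i − 1, so household i contributes w_i if α_i > 1, else 0.
α_i > 1 for i ∈ {1}; NE contributions (18, 0, 0), X = 18.
W^NE = Σw_i − X^NE + (Σα_i)·X^NE = 46 + 0.7·18 = 58.6.
Planner: ∂(Σu_j)/∂x_i = Σα_j − 1 = 0.7 > 0, so everyone contributes w_i; X^SO = 46, W^SO = 46 + 0.7·46 = 78.2.
Deadweight loss = 19.6.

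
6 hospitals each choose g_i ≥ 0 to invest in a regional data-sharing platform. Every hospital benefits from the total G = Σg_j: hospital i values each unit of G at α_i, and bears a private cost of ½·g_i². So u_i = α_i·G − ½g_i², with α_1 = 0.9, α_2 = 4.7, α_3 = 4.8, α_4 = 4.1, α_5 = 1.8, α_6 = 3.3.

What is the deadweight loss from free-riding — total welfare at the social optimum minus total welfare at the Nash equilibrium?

806.76

Hospital i's FOC: ∂u_i/∂g_i = α_i − g_i = 0, so g_i* = α_i.
NE contributions = (0.9, 4.7, 4.8, 4.1, 1.8, 3.3); G = 19.6.
W^NE = (Σα)·G − ½Σα_i² = 19.6² − ½·76.88 = 345.72.
Planner sets g_i = Σα_j = 19.6 for every i, so G^SO = 6·19.6 = 117.6.
W^SO = (Σα)·G^SO − ½·6·(Σα)² = (6/2)·19.6² = 1152.48.
Deadweight loss = W^SO − W^NE = 806.76.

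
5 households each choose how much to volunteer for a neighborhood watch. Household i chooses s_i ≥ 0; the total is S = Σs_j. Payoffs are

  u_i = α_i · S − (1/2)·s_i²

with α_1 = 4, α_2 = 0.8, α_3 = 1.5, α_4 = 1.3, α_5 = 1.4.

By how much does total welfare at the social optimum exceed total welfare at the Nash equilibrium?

132.77

Household i's FOC: ∂u_i/∂s_i = α_i − s_i = 0, so s_i* = α_i.
NE contributions = (4, 0.8, 1.5, 1.3, 1.4); S = 9.
W^NE = (Σα)·S − ½Σα_i² = 9² − ½·22.54 = 69.73.
Planner sets s_i = Σα_j = 9 for every i, so S^SO = 5·9 = 45.
W^SO = (Σα)·S^SO − ½·5·(Σα)² = (5/2)·9² = 202.5.
Deadweight loss = W^SO − W^NE = 132.77.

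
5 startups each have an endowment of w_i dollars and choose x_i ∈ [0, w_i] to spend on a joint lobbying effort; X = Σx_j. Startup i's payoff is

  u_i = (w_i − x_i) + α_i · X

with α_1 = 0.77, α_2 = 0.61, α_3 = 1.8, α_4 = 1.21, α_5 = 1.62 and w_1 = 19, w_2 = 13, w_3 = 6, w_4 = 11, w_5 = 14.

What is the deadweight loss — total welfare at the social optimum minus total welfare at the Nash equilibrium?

160.32

∂u_i/∂x_i = α_i − 1, so startup i contributes w_i if α_i > 1, else 0.
α_i > 1 for i ∈ {3, 4, 5}; NE contributions (0, 0, 6, 11, 14), X = 31.
W^NE = Σw_i − X^NE + (Σα_i)·X^NE = 63 + 5.01·31 = 218.31.
Planner: ∂(Σu_j)/∂x_i = Σα_j − 1 = 5.01 > 0, so everyone contributes w_i; X^SO = 63, W^SO = 63 + 5.01·63 = 378.63.
Deadweight loss = 160.32.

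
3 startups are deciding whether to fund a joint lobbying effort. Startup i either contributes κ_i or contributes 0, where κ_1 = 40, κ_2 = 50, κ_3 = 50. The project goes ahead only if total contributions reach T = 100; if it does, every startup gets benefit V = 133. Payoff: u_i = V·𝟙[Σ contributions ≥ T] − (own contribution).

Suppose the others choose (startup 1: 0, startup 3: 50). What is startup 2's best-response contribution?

50

Others' total = 50. Contributing 50 brings total to 100 ≥ 100: gain V − κ_2 = 83.
Best response: 50.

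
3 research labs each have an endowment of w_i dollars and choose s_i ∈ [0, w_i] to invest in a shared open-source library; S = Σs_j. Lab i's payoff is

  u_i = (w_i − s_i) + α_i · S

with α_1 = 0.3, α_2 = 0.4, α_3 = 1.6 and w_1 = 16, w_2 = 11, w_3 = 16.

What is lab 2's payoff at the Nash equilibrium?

∂u_i/∂s_i = α_i − 1, so lab i contributes w_i if α_i > 1, else 0.
α_i > 1 for i ∈ {3}; NE contributions (0, 0, 16), S = 16.
u_2 = (11 − 0) + 0.4·16 = 17.4.

17.4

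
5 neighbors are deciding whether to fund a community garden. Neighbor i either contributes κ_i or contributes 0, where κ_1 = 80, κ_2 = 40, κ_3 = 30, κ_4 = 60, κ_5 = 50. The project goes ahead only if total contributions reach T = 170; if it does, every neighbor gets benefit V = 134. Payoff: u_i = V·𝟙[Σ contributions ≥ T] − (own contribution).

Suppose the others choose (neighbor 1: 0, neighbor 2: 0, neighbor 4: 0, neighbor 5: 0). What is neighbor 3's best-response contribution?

0

Others' total = 0. Even contributing 30 gives 30 < 170: no benefit either way.
Best response: 0.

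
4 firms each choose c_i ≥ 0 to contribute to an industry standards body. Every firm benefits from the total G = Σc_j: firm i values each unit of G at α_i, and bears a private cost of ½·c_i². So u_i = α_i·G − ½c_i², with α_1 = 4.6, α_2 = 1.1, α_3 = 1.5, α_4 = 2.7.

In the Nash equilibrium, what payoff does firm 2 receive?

10.285

Firm i's FOC: ∂u_i/∂c_i = α_i − c_i = 0, so c_i* = α_i.
NE contributions = (4.6, 1.1, 1.5, 2.7); G = 9.9.
u_2 = α_2·G − ½·(c_2)² = 1.1·9.9 − ½·1.1² = 10.285.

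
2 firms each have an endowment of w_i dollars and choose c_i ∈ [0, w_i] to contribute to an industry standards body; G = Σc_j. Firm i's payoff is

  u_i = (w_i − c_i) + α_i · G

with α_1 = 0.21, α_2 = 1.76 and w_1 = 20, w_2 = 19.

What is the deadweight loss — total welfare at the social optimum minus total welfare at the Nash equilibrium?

∂u_i/∂c_i = α_i − 1, so firm i contributes w_i if α_i > 1, else 0.
α_i > 1 for i ∈ {2}; NE contributions (0, 19), G = 19.
W^NE = Σw_i − G^NE + (Σα_i)·G^NE = 39 + 0.97·19 = 57.43.
Planner: ∂(Σu_j)/∂c_i = Σα_j − 1 = 0.97 > 0, so everyone contributes w_i; G^SO = 39, W^SO = 39 + 0.97·39 = 76.83.
Deadweight loss = 19.4.

19.4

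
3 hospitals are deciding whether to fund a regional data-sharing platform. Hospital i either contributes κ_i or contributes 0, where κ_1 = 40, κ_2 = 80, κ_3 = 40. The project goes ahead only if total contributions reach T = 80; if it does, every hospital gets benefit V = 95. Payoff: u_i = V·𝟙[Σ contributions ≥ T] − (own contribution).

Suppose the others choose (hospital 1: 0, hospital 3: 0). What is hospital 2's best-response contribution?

Others' total = 0. Contributing 80 brings total to 80 ≥ 80: gain V − κ_2 = 15.
Best response: 80.

80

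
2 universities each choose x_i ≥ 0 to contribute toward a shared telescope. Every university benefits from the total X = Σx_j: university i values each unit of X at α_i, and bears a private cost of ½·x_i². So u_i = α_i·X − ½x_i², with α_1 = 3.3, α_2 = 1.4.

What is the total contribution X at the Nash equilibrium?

4.7

University i's FOC: ∂u_i/∂x_i = α_i − x_i = 0, so x_i* = α_i.
NE contributions = (3.3, 1.4); X = 4.7.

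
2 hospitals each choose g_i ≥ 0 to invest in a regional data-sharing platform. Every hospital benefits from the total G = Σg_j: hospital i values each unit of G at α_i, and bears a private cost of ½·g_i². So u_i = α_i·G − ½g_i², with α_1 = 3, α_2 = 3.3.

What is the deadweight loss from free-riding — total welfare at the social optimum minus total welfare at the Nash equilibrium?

9.945

Hospital i's FOC: ∂u_i/∂g_i = α_i − g_i = 0, so g_i* = α_i.
NE contributions = (3, 3.3); G = 6.3.
W^NE = (Σα)·G − ½Σα_i² = 6.3² − ½·19.89 = 29.745.
Planner sets g_i = Σα_j = 6.3 for every i, so G^SO = 2·6.3 = 12.6.
W^SO = (Σα)·G^SO − ½·2·(Σα)² = (2/2)·6.3² = 39.69.
Deadweight loss = W^SO − W^NE = 9.945.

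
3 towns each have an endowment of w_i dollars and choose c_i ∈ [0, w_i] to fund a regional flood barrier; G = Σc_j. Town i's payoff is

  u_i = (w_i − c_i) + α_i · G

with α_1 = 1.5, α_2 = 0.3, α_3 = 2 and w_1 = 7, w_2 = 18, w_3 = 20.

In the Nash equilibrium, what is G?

∂u_i/∂c_i = α_i − 1, so town i contributes w_i if α_i > 1, else 0.
α_i > 1 for i ∈ {1, 3}; NE contributions (7, 0, 20), G = 27.

27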